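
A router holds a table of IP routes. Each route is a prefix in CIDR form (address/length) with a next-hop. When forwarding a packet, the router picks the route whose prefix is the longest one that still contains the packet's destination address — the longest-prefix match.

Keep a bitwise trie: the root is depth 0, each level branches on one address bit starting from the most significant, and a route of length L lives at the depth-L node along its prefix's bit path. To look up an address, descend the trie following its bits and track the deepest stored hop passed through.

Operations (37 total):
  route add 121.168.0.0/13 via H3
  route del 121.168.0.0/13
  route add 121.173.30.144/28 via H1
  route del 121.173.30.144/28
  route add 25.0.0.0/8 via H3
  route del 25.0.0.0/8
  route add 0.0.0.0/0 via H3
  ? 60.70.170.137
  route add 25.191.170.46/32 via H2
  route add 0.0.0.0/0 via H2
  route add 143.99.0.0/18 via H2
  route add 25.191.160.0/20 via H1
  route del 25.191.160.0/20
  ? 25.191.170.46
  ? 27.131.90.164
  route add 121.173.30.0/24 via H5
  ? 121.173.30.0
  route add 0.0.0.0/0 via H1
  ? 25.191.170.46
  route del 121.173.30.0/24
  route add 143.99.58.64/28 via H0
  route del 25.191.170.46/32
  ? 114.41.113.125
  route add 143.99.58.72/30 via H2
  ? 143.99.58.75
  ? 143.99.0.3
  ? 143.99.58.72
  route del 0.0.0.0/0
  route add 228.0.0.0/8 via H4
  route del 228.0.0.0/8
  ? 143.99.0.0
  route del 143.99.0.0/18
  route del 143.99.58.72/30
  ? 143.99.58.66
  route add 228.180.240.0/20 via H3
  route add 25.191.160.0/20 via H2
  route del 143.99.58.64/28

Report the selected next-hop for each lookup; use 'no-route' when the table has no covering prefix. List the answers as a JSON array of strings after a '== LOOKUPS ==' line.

Apply in order:
  + 121.168.0.0/13 (H3) depth=13
  - 121.168.0.0/13 clear@13
  + 121.173.30.144/28 (H1) depth=28
  - 121.173.30.144/28 clear@28
  + 25.0.0.0/8 (H3) depth=8
  - 25.0.0.0/8 clear@8
  + 0.0.0.0/0 (H3) depth=0
  lookup 60.70.170.137: bits 00 walk d0:H3→d1:-→d2:- -> H3
  + 25.191.170.46/32 (H2) depth=32
  + 0.0.0.0/0 (H2) depth=0
  + 143.99.0.0/18 (H2) depth=18
  + 25.191.160.0/20 (H1) depth=20
  - 25.191.160.0/20 clear@20
  lookup 25.191.170.46: bits 00011001101111111010101000101110 walk d0:H2→d1:-→d2:-→d3:-→d4:-→d5:-→d6:-→d7:-→d8:-→d9:-→d10:-→d11:-→d12:-→d13:-→d14:-→d15:-→d16:-→d17:-→d18:-→d19:-→d20:-→d21:-→d22:-→d23:-→d24:-→d25:-→d26:-→d27:-→d28:-→d29:-→d30:-→d31:-→d32:H2 -> H2
  lookup 27.131.90.164: bits 000110 walk d0:H2→d1:-→d2:-→d3:-→d4:-→d5:-→d6:- -> H2
  + 121.173.30.0/24 (H5) depth=24
  lookup 121.173.30.0: bits 011110011010110100011110 walk d0:H2→d1:-→d2:-→d3:-→d4:-→d5:-→d6:-→d7:-→d8:-→d9:-→d10:-→d11:-→d12:-→d13:-→d14:-→d15:-→d16:-→d17:-→d18:-→d19:-→d20:-→d21:-→d22:-→d23:-→d24:H5 -> H5
  + 0.0.0.0/0 (H1) depth=0
  lookup 25.191.170.46: bits 00011001101111111010101000101110 walk d0:H1→d1:-→d2:-→d3:-→d4:-→d5:-→d6:-→d7:-→d8:-→d9:-→d10:-→d11:-→d12:-→d13:-→d14:-→d15:-→d16:-→d17:-→d18:-→d19:-→d20:-→d21:-→d22:-→d23:-→d24:-→d25:-→d26:-→d27:-→d28:-→d29:-→d30:-→d31:-→d32:H2 -> H2
  - 121.173.30.0/24 clear@24
  + 143.99.58.64/28 (H0) depth=28
  - 25.191.170.46/32 clear@32
  lookup 114.41.113.125: bits 0111 walk d0:H1→d1:-→d2:-→d3:-→d4:- -> H1
  + 143.99.58.72/30 (H2) depth=30
  lookup 143.99.58.75: bits 100011110110001100111010010010 walk d0:H1→d1:-→d2:-→d3:-→d4:-→d5:-→d6:-→d7:-→d8:-→d9:-→d10:-→d11:-→d12:-→d13:-→d14:-→d15:-→d16:-→d17:-→d18:H2→d19:-→d20:-→d21:-→d22:-→d23:-→d24:-→d25:-→d26:-→d27:-→d28:H0→d29:-→d30:H2 -> H2
  lookup 143.99.0.3: bits 100011110110001100 walk d0:H1→d1:-→d2:-→d3:-→d4:-→d5:-→d6:-→d7:-→d8:-→d9:-→d10:-→d11:-→d12:-→d13:-→d14:-→d15:-→d16:-→d17:-→d18:H2 -> H2
  lookup 143.99.58.72: bits 100011110110001100111010010010 walk d0:H1→d1:-→d2:-→d3:-→d4:-→d5:-→d6:-→d7:-→d8:-→d9:-→d10:-→d11:-→d12:-→d13:-→d14:-→d15:-→d16:-→d17:-→d18:H2→d19:-→d20:-→d21:-→d22:-→d23:-→d24:-→d25:-→d26:-→d27:-→d28:H0→d29:-→d30:H2 -> H2
  - 0.0.0.0/0 clear@0
  + 228.0.0.0/8 (H4) depth=8
  - 228.0.0.0/8 clear@8
  lookup 143.99.0.0: bits 100011110110001100 walk d0:-→d1:-→d2:-→d3:-→d4:-→d5:-→d6:-→d7:-→d8:-→d9:-→d10:-→d11:-→d12:-→d13:-→d14:-→d15:-→d16:-→d17:-→d18:H2 -> H2
  - 143.99.0.0/18 clear@18
  - 143.99.58.72/30 clear@30
  lookup 143.99.58.66: bits 1000111101100011001110100100 walk d0:-→d1:-→d2:-→d3:-→d4:-→d5:-→d6:-→d7:-→d8:-→d9:-→d10:-→d11:-→d12:-→d13:-→d14:-→d15:-→d16:-→d17:-→d18:-→d19:-→d20:-→d21:-→d22:-→d23:-→d24:-→d25:-→d26:-→d27:-→d28:H0 -> H0
  + 228.180.240.0/20 (H3) depth=20
  + 25.191.160.0/20 (H2) depth=20
  - 143.99.58.64/28 clear@28

== LOOKUPS ==
["H3","H2","H2","H5","H2","H1","H2","H2","H2","H2","H0"]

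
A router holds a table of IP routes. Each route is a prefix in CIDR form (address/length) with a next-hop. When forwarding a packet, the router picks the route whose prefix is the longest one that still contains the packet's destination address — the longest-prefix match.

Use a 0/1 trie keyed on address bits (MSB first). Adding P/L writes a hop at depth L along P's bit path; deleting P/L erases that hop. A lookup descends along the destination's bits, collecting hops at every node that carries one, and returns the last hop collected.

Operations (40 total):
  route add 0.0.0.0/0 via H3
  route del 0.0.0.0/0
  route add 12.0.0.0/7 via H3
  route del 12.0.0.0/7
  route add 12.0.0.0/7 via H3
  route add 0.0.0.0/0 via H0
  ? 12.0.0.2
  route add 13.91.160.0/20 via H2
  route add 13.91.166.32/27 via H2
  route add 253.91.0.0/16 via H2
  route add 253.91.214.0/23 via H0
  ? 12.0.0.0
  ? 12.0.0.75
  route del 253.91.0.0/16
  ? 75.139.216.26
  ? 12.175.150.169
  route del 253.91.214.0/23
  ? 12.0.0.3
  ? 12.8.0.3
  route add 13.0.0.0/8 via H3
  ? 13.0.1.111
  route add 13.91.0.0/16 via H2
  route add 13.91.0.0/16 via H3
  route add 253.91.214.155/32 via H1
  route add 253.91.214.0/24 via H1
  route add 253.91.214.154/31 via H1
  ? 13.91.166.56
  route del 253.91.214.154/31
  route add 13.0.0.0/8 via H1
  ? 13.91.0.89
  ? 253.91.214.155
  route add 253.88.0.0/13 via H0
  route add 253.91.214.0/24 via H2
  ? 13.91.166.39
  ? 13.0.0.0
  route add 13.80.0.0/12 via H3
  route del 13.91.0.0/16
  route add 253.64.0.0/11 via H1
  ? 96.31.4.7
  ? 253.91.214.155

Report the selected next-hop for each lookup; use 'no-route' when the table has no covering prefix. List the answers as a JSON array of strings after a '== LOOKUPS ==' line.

Process each operation:
  add 0.0.0.0/0 -> H3 at depth 0
  - 0.0.0.0/0 clear@0
  add 12.0.0.0/7 -> H3 at depth 7
  - 12.0.0.0/7 clear@7
  add 12.0.0.0/7 -> H3 at depth 7
  add 0.0.0.0/0 -> H0 at depth 0
  Q 12.0.0.2: descend 0000110 ; hops seen [H0,H3] ; pick H3
  add 13.91.160.0/20 -> H2 at depth 20
  add 13.91.166.32/27 -> H2 at depth 27
  add 253.91.0.0/16 -> H2 at depth 16
  add 253.91.214.0/23 -> H0 at depth 23
  Q 12.0.0.0: descend 0000110 ; hops seen [H0,H3] ; pick H3
  Q 12.0.0.75: descend 0000110 ; hops seen [H0,H3] ; pick H3
  - 253.91.0.0/16 clear@16
  Q 75.139.216.26: descend 0 ; hops seen [H0] ; pick H0
  Q 12.175.150.169: descend 0000110 ; hops seen [H0,H3] ; pick H3
  - 253.91.214.0/23 clear@23
  Q 12.0.0.3: descend 0000110 ; hops seen [H0,H3] ; pick H3
  Q 12.8.0.3: descend 0000110 ; hops seen [H0,H3] ; pick H3
  add 13.0.0.0/8 -> H3 at depth 8
  Q 13.0.1.111: descend 000011010 ; hops seen [H0,H3,H3] ; pick H3
  add 13.91.0.0/16 -> H2 at depth 16
  add 13.91.0.0/16 -> H3 at depth 16
  add 253.91.214.155/32 -> H1 at depth 32
  add 253.91.214.0/24 -> H1 at depth 24
  add 253.91.214.154/31 -> H1 at depth 31
  Q 13.91.166.56: descend 000011010101101110100110001 ; hops seen [H0,H3,H3,H3,H2,H2] ; pick H2
  - 253.91.214.154/31 clear@31
  add 13.0.0.0/8 -> H1 at depth 8
  Q 13.91.0.89: descend 0000110101011011 ; hops seen [H0,H3,H1,H3] ; pick H3
  Q 253.91.214.155: descend 11111101010110111101011010011011 ; hops seen [H0,H1,H1] ; pick H1
  add 253.88.0.0/13 -> H0 at depth 13
  add 253.91.214.0/24 -> H2 at depth 24
  Q 13.91.166.39: descend 000011010101101110100110001 ; hops seen [H0,H3,H1,H3,H2,H2] ; pick H2
  Q 13.0.0.0: descend 000011010 ; hops seen [H0,H3,H1] ; pick H1
  add 13.80.0.0/12 -> H3 at depth 12
  - 13.91.0.0/16 clear@16
  add 253.64.0.0/11 -> H1 at depth 11
  Q 96.31.4.7: descend 0 ; hops seen [H0] ; pick H0
  Q 253.91.214.155: descend 11111101010110111101011010011011 ; hops seen [H0,H1,H0,H2,H1] ; pick H1

== LOOKUPS ==
["H3","H3","H3","H0","H3","H3","H3","H3","H2","H3","H1","H2","H1","H0","H1"]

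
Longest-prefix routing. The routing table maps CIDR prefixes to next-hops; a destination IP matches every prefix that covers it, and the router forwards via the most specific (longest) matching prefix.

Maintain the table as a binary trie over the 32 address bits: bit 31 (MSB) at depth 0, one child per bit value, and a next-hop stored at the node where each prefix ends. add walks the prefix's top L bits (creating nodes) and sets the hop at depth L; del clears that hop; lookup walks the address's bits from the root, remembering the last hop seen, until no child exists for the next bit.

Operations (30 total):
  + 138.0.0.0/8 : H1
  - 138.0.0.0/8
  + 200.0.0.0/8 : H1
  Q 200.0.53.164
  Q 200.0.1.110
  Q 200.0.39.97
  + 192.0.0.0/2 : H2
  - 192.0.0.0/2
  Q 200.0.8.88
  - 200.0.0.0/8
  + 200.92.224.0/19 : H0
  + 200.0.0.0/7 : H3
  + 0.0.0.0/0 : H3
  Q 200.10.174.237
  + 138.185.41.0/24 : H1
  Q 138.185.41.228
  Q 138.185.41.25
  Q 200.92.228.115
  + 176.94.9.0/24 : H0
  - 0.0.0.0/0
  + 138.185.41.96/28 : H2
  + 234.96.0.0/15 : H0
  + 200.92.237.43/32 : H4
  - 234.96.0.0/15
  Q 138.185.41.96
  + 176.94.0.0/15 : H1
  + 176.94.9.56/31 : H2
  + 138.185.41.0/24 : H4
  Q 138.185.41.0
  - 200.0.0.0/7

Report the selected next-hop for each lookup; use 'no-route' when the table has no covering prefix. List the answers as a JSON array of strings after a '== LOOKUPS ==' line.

Process each operation:
  + 138.0.0.0/8 (H1) depth=8
  - 138.0.0.0/8 clear@8
  + 200.0.0.0/8 (H1) depth=8
  lookup 200.0.53.164: bits 11001000 walk d0:-→d1:-→d2:-→d3:-→d4:-→d5:-→d6:-→d7:-→d8:H1 -> H1
  lookup 200.0.1.110: bits 11001000 walk d0:-→d1:-→d2:-→d3:-→d4:-→d5:-→d6:-→d7:-→d8:H1 -> H1
  lookup 200.0.39.97: bits 11001000 walk d0:-→d1:-→d2:-→d3:-→d4:-→d5:-→d6:-→d7:-→d8:H1 -> H1
  + 192.0.0.0/2 (H2) depth=2
  - 192.0.0.0/2 clear@2
  lookup 200.0.8.88: bits 11001000 walk d0:-→d1:-→d2:-→d3:-→d4:-→d5:-→d6:-→d7:-→d8:H1 -> H1
  - 200.0.0.0/8 clear@8
  + 200.92.224.0/19 (H0) depth=19
  + 200.0.0.0/7 (H3) depth=7
  + 0.0.0.0/0 (H3) depth=0
  lookup 200.10.174.237: bits 110010000 walk d0:H3→d1:-→d2:-→d3:-→d4:-→d5:-→d6:-→d7:H3→d8:-→d9:- -> H3
  + 138.185.41.0/24 (H1) depth=24
  lookup 138.185.41.228: bits 100010101011100100101001 walk d0:H3→d1:-→d2:-→d3:-→d4:-→d5:-→d6:-→d7:-→d8:-→d9:-→d10:-→d11:-→d12:-→d13:-→d14:-→d15:-→d16:-→d17:-→d18:-→d19:-→d20:-→d21:-→d22:-→d23:-→d24:H1 -> H1
  lookup 138.185.41.25: bits 100010101011100100101001 walk d0:H3→d1:-→d2:-→d3:-→d4:-→d5:-→d6:-→d7:-→d8:-→d9:-→d10:-→d11:-→d12:-→d13:-→d14:-→d15:-→d16:-→d17:-→d18:-→d19:-→d20:-→d21:-→d22:-→d23:-→d24:H1 -> H1
  lookup 200.92.228.115: bits 1100100001011100111 walk d0:H3→d1:-→d2:-→d3:-→d4:-→d5:-→d6:-→d7:H3→d8:-→d9:-→d10:-→d11:-→d12:-→d13:-→d14:-→d15:-→d16:-→d17:-→d18:-→d19:H0 -> H0
  + 176.94.9.0/24 (H0) depth=24
  - 0.0.0.0/0 clear@0
  + 138.185.41.96/28 (H2) depth=28
  + 234.96.0.0/15 (H0) depth=15
  + 200.92.237.43/32 (H4) depth=32
  - 234.96.0.0/15 clear@15
  lookup 138.185.41.96: bits 1000101010111001001010010110 walk d0:-→d1:-→d2:-→d3:-→d4:-→d5:-→d6:-→d7:-→d8:-→d9:-→d10:-→d11:-→d12:-→d13:-→d14:-→d15:-→d16:-→d17:-→d18:-→d19:-→d20:-→d21:-→d22:-→d23:-→d24:H1→d25:-→d26:-→d27:-→d28:H2 -> H2
  + 176.94.0.0/15 (H1) depth=15
  + 176.94.9.56/31 (H2) depth=31
  + 138.185.41.0/24 (H4) depth=24
  lookup 138.185.41.0: bits 1000101010111001001010010 walk d0:-→d1:-→d2:-→d3:-→d4:-→d5:-→d6:-→d7:-→d8:-→d9:-→d10:-→d11:-→d12:-→d13:-→d14:-→d15:-→d16:-→d17:-→d18:-→d19:-→d20:-→d21:-→d22:-→d23:-→d24:H4→d25:- -> H4
  - 200.0.0.0/7 clear@7

== LOOKUPS ==
["H1","H1","H1","H1","H3","H1","H1","H0","H2","H4"]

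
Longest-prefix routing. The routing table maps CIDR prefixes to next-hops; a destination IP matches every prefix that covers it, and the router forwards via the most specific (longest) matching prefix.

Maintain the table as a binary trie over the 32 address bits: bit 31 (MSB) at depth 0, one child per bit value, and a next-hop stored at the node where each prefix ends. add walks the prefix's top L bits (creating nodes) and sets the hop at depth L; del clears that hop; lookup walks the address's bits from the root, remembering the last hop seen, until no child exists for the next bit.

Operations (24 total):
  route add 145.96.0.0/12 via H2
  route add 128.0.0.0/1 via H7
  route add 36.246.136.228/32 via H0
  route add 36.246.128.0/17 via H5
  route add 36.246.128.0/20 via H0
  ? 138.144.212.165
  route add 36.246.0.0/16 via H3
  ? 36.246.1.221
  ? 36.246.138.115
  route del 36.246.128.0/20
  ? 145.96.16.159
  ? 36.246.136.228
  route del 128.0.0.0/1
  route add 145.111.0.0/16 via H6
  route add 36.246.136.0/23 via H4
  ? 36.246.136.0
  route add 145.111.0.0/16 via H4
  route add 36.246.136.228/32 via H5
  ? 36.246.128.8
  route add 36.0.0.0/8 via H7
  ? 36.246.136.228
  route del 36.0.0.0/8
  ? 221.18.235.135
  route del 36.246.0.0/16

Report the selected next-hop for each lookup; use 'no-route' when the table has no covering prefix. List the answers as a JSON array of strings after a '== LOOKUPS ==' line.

Apply in order:
  add 145.96.0.0/12 -> H2 at depth 12
  add 128.0.0.0/1 -> H7 at depth 1
  add 36.246.136.228/32 -> H0 at depth 32
  add 36.246.128.0/17 -> H5 at depth 17
  add 36.246.128.0/20 -> H0 at depth 20
  ? 138.144.212.165  path d0:-→d1:H7→d2:-→d3:-  best=H7
  add 36.246.0.0/16 -> H3 at depth 16
  ? 36.246.1.221  path d0:-→d1:-→d2:-→d3:-→d4:-→d5:-→d6:-→d7:-→d8:-→d9:-→d10:-→d11:-→d12:-→d13:-→d14:-→d15:-→d16:H3  best=H3
  ? 36.246.138.115  path d0:-→d1:-→d2:-→d3:-→d4:-→d5:-→d6:-→d7:-→d8:-→d9:-→d10:-→d11:-→d12:-→d13:-→d14:-→d15:-→d16:H3→d17:H5→d18:-→d19:-→d20:H0→d21:-→d22:-  best=H0
  - 36.246.128.0/20 clear@20
  ? 145.96.16.159  path d0:-→d1:H7→d2:-→d3:-→d4:-→d5:-→d6:-→d7:-→d8:-→d9:-→d10:-→d11:-→d12:H2  best=H2
  ? 36.246.136.228  path d0:-→d1:-→d2:-→d3:-→d4:-→d5:-→d6:-→d7:-→d8:-→d9:-→d10:-→d11:-→d12:-→d13:-→d14:-→d15:-→d16:H3→d17:H5→d18:-→d19:-→d20:-→d21:-→d22:-→d23:-→d24:-→d25:-→d26:-→d27:-→d28:-→d29:-→d30:-→d31:-→d32:H0  best=H0
  - 128.0.0.0/1 clear@1
  add 145.111.0.0/16 -> H6 at depth 16
  add 36.246.136.0/23 -> H4 at depth 23
  ? 36.246.136.0  path d0:-→d1:-→d2:-→d3:-→d4:-→d5:-→d6:-→d7:-→d8:-→d9:-→d10:-→d11:-→d12:-→d13:-→d14:-→d15:-→d16:H3→d17:H5→d18:-→d19:-→d20:-→d21:-→d22:-→d23:H4→d24:-  best=H4
  add 145.111.0.0/16 -> H4 at depth 16
  add 36.246.136.228/32 -> H5 at depth 32
  ? 36.246.128.8  path d0:-→d1:-→d2:-→d3:-→d4:-→d5:-→d6:-→d7:-→d8:-→d9:-→d10:-→d11:-→d12:-→d13:-→d14:-→d15:-→d16:H3→d17:H5→d18:-→d19:-→d20:-  best=H5
  add 36.0.0.0/8 -> H7 at depth 8
  ? 36.246.136.228  path d0:-→d1:-→d2:-→d3:-→d4:-→d5:-→d6:-→d7:-→d8:H7→d9:-→d10:-→d11:-→d12:-→d13:-→d14:-→d15:-→d16:H3→d17:H5→d18:-→d19:-→d20:-→d21:-→d22:-→d23:H4→d24:-→d25:-→d26:-→d27:-→d28:-→d29:-→d30:-→d31:-→d32:H5  best=H5
  - 36.0.0.0/8 clear@8
  ? 221.18.235.135  path d0:-→d1:-  best=no-route
  - 36.246.0.0/16 clear@16

== LOOKUPS ==
["H7","H3","H0","H2","H0","H4","H5","H5","no-route"]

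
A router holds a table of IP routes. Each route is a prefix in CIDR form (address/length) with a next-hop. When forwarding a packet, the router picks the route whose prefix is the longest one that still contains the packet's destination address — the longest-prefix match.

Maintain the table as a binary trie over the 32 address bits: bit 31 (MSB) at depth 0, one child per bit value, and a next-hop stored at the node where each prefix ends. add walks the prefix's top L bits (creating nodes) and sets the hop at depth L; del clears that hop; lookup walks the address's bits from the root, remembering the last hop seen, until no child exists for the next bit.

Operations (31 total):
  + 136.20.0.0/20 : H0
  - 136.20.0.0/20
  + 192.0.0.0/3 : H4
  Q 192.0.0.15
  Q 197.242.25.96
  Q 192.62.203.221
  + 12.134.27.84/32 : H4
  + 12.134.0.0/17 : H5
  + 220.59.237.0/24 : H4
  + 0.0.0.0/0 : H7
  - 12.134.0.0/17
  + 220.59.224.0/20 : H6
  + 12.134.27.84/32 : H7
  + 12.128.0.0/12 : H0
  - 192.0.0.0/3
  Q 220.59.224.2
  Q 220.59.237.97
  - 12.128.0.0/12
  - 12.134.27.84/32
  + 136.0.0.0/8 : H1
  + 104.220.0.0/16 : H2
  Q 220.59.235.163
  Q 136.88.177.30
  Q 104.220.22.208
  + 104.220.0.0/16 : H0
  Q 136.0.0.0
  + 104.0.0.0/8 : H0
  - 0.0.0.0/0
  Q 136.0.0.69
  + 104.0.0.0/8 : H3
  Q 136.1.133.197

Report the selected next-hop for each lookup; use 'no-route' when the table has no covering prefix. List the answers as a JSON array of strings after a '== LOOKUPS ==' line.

Process each operation:
  add 136.20.0.0/20 -> H0 at depth 20
  - 136.20.0.0/20 clear@20
  add 192.0.0.0/3 -> H4 at depth 3
  Q 192.0.0.15: descend 110 ; hops seen [H4] ; pick H4
  Q 197.242.25.96: descend 110 ; hops seen [H4] ; pick H4
  Q 192.62.203.221: descend 110 ; hops seen [H4] ; pick H4
  add 12.134.27.84/32 -> H4 at depth 32
  add 12.134.0.0/17 -> H5 at depth 17
  add 220.59.237.0/24 -> H4 at depth 24
  add 0.0.0.0/0 -> H7 at depth 0
  - 12.134.0.0/17 clear@17
  add 220.59.224.0/20 -> H6 at depth 20
  add 12.134.27.84/32 -> H7 at depth 32
  add 12.128.0.0/12 -> H0 at depth 12
  - 192.0.0.0/3 clear@3
  Q 220.59.224.2: descend 11011100001110111110 ; hops seen [H7,H6] ; pick H6
  Q 220.59.237.97: descend 110111000011101111101101 ; hops seen [H7,H6,H4] ; pick H4
  - 12.128.0.0/12 clear@12
  - 12.134.27.84/32 clear@32
  add 136.0.0.0/8 -> H1 at depth 8
  add 104.220.0.0/16 -> H2 at depth 16
  Q 220.59.235.163: descend 110111000011101111101 ; hops seen [H7,H6] ; pick H6
  Q 136.88.177.30: descend 100010000 ; hops seen [H7,H1] ; pick H1
  Q 104.220.22.208: descend 0110100011011100 ; hops seen [H7,H2] ; pick H2
  add 104.220.0.0/16 -> H0 at depth 16
  Q 136.0.0.0: descend 10001000000 ; hops seen [H7,H1] ; pick H1
  add 104.0.0.0/8 -> H0 at depth 8
  - 0.0.0.0/0 clear@0
  Q 136.0.0.69: descend 10001000000 ; hops seen [H1] ; pick H1
  add 104.0.0.0/8 -> H3 at depth 8
  Q 136.1.133.197: descend 10001000000 ; hops seen [H1] ; pick H1

== LOOKUPS ==
["H4","H4","H4","H6","H4","H6","H1","H2","H1","H1","H1"]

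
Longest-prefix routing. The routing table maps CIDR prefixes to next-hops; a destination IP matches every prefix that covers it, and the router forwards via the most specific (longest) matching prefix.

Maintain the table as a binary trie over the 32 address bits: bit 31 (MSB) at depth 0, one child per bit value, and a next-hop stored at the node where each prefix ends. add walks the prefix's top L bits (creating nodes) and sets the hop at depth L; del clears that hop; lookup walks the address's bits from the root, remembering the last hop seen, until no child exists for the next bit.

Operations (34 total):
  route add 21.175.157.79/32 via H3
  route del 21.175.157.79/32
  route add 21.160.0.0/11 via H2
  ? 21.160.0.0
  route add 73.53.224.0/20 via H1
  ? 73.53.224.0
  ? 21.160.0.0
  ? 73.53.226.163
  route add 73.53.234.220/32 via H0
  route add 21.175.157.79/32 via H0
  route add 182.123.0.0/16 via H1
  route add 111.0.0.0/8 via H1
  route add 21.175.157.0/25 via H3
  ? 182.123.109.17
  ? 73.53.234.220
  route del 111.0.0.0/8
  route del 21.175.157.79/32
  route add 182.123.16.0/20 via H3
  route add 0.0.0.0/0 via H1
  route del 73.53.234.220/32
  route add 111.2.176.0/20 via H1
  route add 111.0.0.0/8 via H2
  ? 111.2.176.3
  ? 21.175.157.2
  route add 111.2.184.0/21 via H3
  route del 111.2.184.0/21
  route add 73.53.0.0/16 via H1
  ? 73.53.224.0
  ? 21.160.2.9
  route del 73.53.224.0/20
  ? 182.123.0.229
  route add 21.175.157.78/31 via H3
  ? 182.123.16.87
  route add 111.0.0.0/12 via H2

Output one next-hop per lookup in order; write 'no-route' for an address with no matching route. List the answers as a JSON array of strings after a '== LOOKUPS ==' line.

Apply in order:
  add 21.175.157.79/32 -> H3 at depth 32
  - 21.175.157.79/32 clear@32
  add 21.160.0.0/11 -> H2 at depth 11
  Q 21.160.0.0: descend 000101011010 ; hops seen [H2] ; pick H2
  add 73.53.224.0/20 -> H1 at depth 20
  Q 73.53.224.0: descend 01001001001101011110 ; hops seen [H1] ; pick H1
  Q 21.160.0.0: descend 000101011010 ; hops seen [H2] ; pick H2
  Q 73.53.226.163: descend 01001001001101011110 ; hops seen [H1] ; pick H1
  add 73.53.234.220/32 -> H0 at depth 32
  add 21.175.157.79/32 -> H0 at depth 32
  add 182.123.0.0/16 -> H1 at depth 16
  add 111.0.0.0/8 -> H1 at depth 8
  add 21.175.157.0/25 -> H3 at depth 25
  Q 182.123.109.17: descend 1011011001111011 ; hops seen [H1] ; pick H1
  Q 73.53.234.220: descend 01001001001101011110101011011100 ; hops seen [H1,H0] ; pick H0
  - 111.0.0.0/8 clear@8
  - 21.175.157.79/32 clear@32
  add 182.123.16.0/20 -> H3 at depth 20
  add 0.0.0.0/0 -> H1 at depth 0
  - 73.53.234.220/32 clear@32
  add 111.2.176.0/20 -> H1 at depth 20
  add 111.0.0.0/8 -> H2 at depth 8
  Q 111.2.176.3: descend 01101111000000101011 ; hops seen [H1,H2,H1] ; pick H1
  Q 21.175.157.2: descend 0001010110101111100111010 ; hops seen [H1,H2,H3] ; pick H3
  add 111.2.184.0/21 -> H3 at depth 21
  - 111.2.184.0/21 clear@21
  add 73.53.0.0/16 -> H1 at depth 16
  Q 73.53.224.0: descend 01001001001101011110 ; hops seen [H1,H1,H1] ; pick H1
  Q 21.160.2.9: descend 000101011010 ; hops seen [H1,H2] ; pick H2
  - 73.53.224.0/20 clear@20
  Q 182.123.0.229: descend 1011011001111011000 ; hops seen [H1,H1] ; pick H1
  add 21.175.157.78/31 -> H3 at depth 31
  Q 182.123.16.87: descend 10110110011110110001 ; hops seen [H1,H1,H3] ; pick H3
  add 111.0.0.0/12 -> H2 at depth 12

== LOOKUPS ==
["H2","H1","H2","H1","H1","H0","H1","H3","H1","H2","H1","H3"]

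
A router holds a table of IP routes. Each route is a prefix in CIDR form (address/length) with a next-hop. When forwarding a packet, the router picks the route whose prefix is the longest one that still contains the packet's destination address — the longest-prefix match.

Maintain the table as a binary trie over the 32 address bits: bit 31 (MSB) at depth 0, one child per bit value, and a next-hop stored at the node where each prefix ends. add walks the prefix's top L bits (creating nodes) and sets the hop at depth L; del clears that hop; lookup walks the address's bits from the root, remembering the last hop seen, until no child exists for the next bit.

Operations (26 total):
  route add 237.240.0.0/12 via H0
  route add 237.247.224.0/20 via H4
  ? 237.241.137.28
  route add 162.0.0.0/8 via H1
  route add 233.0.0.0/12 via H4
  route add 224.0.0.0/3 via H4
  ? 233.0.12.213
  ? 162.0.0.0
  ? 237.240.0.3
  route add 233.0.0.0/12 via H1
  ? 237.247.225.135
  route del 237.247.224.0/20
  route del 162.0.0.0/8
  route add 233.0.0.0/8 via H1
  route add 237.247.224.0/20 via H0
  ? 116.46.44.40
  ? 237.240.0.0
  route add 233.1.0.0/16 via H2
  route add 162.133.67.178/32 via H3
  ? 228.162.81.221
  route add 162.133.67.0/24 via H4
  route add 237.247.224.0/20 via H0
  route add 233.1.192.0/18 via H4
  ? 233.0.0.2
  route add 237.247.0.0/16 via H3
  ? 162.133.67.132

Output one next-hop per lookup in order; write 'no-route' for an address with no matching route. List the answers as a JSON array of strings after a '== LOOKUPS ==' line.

Apply in order:
  add 237.240.0.0/12 -> H0 at depth 12
  add 237.247.224.0/20 -> H4 at depth 20
  lookup 237.241.137.28: bits 1110110111110 walk d0:-→d1:-→d2:-→d3:-→d4:-→d5:-→d6:-→d7:-→d8:-→d9:-→d10:-→d11:-→d12:H0→d13:- -> H0
  add 162.0.0.0/8 -> H1 at depth 8
  add 233.0.0.0/12 -> H4 at depth 12
  add 224.0.0.0/3 -> H4 at depth 3
  lookup 233.0.12.213: bits 111010010000 walk d0:-→d1:-→d2:-→d3:H4→d4:-→d5:-→d6:-→d7:-→d8:-→d9:-→d10:-→d11:-→d12:H4 -> H4
  lookup 162.0.0.0: bits 10100010 walk d0:-→d1:-→d2:-→d3:-→d4:-→d5:-→d6:-→d7:-→d8:H1 -> H1
  lookup 237.240.0.3: bits 1110110111110 walk d0:-→d1:-→d2:-→d3:H4→d4:-→d5:-→d6:-→d7:-→d8:-→d9:-→d10:-→d11:-→d12:H0→d13:- -> H0
  add 233.0.0.0/12 -> H1 at depth 12
  lookup 237.247.225.135: bits 11101101111101111110 walk d0:-→d1:-→d2:-→d3:H4→d4:-→d5:-→d6:-→d7:-→d8:-→d9:-→d10:-→d11:-→d12:H0→d13:-→d14:-→d15:-→d16:-→d17:-→d18:-→d19:-→d20:H4 -> H4
  del 237.247.224.0/20 (clear depth 20)
  del 162.0.0.0/8 (clear depth 8)
  add 233.0.0.0/8 -> H1 at depth 8
  add 237.247.224.0/20 -> H0 at depth 20
  lookup 116.46.44.40: bits ε walk d0:- -> no-route
  lookup 237.240.0.0: bits 1110110111110 walk d0:-→d1:-→d2:-→d3:H4→d4:-→d5:-→d6:-→d7:-→d8:-→d9:-→d10:-→d11:-→d12:H0→d13:- -> H0
  add 233.1.0.0/16 -> H2 at depth 16
  add 162.133.67.178/32 -> H3 at depth 32
  lookup 228.162.81.221: bits 1110 walk d0:-→d1:-→d2:-→d3:H4→d4:- -> H4
  add 162.133.67.0/24 -> H4 at depth 24
  add 237.247.224.0/20 -> H0 at depth 20
  add 233.1.192.0/18 -> H4 at depth 18
  lookup 233.0.0.2: bits 111010010000000 walk d0:-→d1:-→d2:-→d3:H4→d4:-→d5:-→d6:-→d7:-→d8:H1→d9:-→d10:-→d11:-→d12:H1→d13:-→d14:-→d15:- -> H1
  add 237.247.0.0/16 -> H3 at depth 16
  lookup 162.133.67.132: bits 10100010100001010100001110 walk d0:-→d1:-→d2:-→d3:-→d4:-→d5:-→d6:-→d7:-→d8:-→d9:-→d10:-→d11:-→d12:-→d13:-→d14:-→d15:-→d16:-→d17:-→d18:-→d19:-→d20:-→d21:-→d22:-→d23:-→d24:H4→d25:-→d26:- -> H4

== LOOKUPS ==
["H0","H4","H1","H0","H4","no-route","H0","H4","H1","H4"]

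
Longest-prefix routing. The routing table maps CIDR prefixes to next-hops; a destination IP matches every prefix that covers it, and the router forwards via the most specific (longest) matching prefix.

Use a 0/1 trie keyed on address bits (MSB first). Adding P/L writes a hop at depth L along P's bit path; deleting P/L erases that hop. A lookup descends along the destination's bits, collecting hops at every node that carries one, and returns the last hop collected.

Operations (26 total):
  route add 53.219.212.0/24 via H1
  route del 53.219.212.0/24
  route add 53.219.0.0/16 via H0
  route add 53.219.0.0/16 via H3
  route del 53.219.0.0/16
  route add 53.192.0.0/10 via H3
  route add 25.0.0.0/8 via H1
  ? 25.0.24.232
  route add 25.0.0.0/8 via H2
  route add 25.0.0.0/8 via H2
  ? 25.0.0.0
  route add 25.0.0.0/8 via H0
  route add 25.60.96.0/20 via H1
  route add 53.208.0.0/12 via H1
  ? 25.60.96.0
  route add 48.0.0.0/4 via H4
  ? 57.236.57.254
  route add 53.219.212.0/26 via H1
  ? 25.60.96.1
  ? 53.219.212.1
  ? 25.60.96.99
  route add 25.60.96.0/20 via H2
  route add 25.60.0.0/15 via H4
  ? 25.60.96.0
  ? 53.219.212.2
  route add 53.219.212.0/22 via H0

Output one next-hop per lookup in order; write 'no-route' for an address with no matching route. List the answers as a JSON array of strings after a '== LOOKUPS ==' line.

Apply in order:
  add 53.219.212.0/24 -> H1 at depth 24
  del 53.219.212.0/24 (clear depth 24)
  add 53.219.0.0/16 -> H0 at depth 16
  add 53.219.0.0/16 -> H3 at depth 16
  del 53.219.0.0/16 (clear depth 16)
  add 53.192.0.0/10 -> H3 at depth 10
  add 25.0.0.0/8 -> H1 at depth 8
  Q 25.0.24.232: descend 00011001 ; hops seen [H1] ; pick H1
  add 25.0.0.0/8 -> H2 at depth 8
  add 25.0.0.0/8 -> H2 at depth 8
  Q 25.0.0.0: descend 00011001 ; hops seen [H2] ; pick H2
  add 25.0.0.0/8 -> H0 at depth 8
  add 25.60.96.0/20 -> H1 at depth 20
  add 53.208.0.0/12 -> H1 at depth 12
  Q 25.60.96.0: descend 00011001001111000110 ; hops seen [H0,H1] ; pick H1
  add 48.0.0.0/4 -> H4 at depth 4
  Q 57.236.57.254: descend 0011 ; hops seen [H4] ; pick H4
  add 53.219.212.0/26 -> H1 at depth 26
  Q 25.60.96.1: descend 00011001001111000110 ; hops seen [H0,H1] ; pick H1
  Q 53.219.212.1: descend 00110101110110111101010000 ; hops seen [H4,H3,H1,H1] ; pick H1
  Q 25.60.96.99: descend 00011001001111000110 ; hops seen [H0,H1] ; pick H1
  add 25.60.96.0/20 -> H2 at depth 20
  add 25.60.0.0/15 -> H4 at depth 15
  Q 25.60.96.0: descend 00011001001111000110 ; hops seen [H0,H4,H2] ; pick H2
  Q 53.219.212.2: descend 00110101110110111101010000 ; hops seen [H4,H3,H1,H1] ; pick H1
  add 53.219.212.0/22 -> H0 at depth 22

== LOOKUPS ==
["H1","H2","H1","H4","H1","H1","H1","H2","H1"]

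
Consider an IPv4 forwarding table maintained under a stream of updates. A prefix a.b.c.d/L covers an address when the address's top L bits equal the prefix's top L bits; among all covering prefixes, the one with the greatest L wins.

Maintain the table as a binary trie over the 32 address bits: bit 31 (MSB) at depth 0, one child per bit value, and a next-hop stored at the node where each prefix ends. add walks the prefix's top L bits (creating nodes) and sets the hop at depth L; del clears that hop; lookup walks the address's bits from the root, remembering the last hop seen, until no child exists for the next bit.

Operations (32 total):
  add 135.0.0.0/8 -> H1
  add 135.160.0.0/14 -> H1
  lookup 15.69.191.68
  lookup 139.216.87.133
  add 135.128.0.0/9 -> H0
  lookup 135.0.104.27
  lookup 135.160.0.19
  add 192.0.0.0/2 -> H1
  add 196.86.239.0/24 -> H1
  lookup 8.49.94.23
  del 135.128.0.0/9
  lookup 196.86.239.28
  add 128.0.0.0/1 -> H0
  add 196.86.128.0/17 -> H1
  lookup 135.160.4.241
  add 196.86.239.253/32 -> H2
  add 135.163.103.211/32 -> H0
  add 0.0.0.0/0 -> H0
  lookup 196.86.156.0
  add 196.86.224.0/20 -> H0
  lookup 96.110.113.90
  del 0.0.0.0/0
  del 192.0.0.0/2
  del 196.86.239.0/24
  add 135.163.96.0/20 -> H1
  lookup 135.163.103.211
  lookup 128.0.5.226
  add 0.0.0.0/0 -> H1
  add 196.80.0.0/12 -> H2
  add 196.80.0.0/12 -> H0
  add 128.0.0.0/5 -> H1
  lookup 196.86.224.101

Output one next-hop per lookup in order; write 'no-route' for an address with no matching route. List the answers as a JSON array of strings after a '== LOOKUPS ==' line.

Apply in order:
  add 135.0.0.0/8 -> H1 at depth 8
  add 135.160.0.0/14 -> H1 at depth 14
  Q 15.69.191.68: descend ε ; hops seen [∅] ; pick no-route
  Q 139.216.87.133: descend 1000 ; hops seen [∅] ; pick no-route
  add 135.128.0.0/9 -> H0 at depth 9
  Q 135.0.104.27: descend 10000111 ; hops seen [H1] ; pick H1
  Q 135.160.0.19: descend 10000111101000 ; hops seen [H1,H0,H1] ; pick H1
  add 192.0.0.0/2 -> H1 at depth 2
  add 196.86.239.0/24 -> H1 at depth 24
  Q 8.49.94.23: descend ε ; hops seen [∅] ; pick no-route
  - 135.128.0.0/9 clear@9
  Q 196.86.239.28: descend 110001000101011011101111 ; hops seen [H1,H1] ; pick H1
  add 128.0.0.0/1 -> H0 at depth 1
  add 196.86.128.0/17 -> H1 at depth 17
  Q 135.160.4.241: descend 10000111101000 ; hops seen [H0,H1,H1] ; pick H1
  add 196.86.239.253/32 -> H2 at depth 32
  add 135.163.103.211/32 -> H0 at depth 32
  add 0.0.0.0/0 -> H0 at depth 0
  Q 196.86.156.0: descend 11000100010101101 ; hops seen [H0,H0,H1,H1] ; pick H1
  add 196.86.224.0/20 -> H0 at depth 20
  Q 96.110.113.90: descend ε ; hops seen [H0] ; pick H0
  - 0.0.0.0/0 clear@0
  - 192.0.0.0/2 clear@2
  - 196.86.239.0/24 clear@24
  add 135.163.96.0/20 -> H1 at depth 20
  Q 135.163.103.211: descend 10000111101000110110011111010011 ; hops seen [H0,H1,H1,H1,H0] ; pick H0
  Q 128.0.5.226: descend 10000 ; hops seen [H0] ; pick H0
  add 0.0.0.0/0 -> H1 at depth 0
  add 196.80.0.0/12 -> H2 at depth 12
  add 196.80.0.0/12 -> H0 at depth 12
  add 128.0.0.0/5 -> H1 at depth 5
  Q 196.86.224.101: descend 11000100010101101110 ; hops seen [H1,H0,H0,H1,H0] ; pick H0

== LOOKUPS ==
["no-route","no-route","H1","H1","no-route","H1","H1","H1","H0","H0","H0","H0"]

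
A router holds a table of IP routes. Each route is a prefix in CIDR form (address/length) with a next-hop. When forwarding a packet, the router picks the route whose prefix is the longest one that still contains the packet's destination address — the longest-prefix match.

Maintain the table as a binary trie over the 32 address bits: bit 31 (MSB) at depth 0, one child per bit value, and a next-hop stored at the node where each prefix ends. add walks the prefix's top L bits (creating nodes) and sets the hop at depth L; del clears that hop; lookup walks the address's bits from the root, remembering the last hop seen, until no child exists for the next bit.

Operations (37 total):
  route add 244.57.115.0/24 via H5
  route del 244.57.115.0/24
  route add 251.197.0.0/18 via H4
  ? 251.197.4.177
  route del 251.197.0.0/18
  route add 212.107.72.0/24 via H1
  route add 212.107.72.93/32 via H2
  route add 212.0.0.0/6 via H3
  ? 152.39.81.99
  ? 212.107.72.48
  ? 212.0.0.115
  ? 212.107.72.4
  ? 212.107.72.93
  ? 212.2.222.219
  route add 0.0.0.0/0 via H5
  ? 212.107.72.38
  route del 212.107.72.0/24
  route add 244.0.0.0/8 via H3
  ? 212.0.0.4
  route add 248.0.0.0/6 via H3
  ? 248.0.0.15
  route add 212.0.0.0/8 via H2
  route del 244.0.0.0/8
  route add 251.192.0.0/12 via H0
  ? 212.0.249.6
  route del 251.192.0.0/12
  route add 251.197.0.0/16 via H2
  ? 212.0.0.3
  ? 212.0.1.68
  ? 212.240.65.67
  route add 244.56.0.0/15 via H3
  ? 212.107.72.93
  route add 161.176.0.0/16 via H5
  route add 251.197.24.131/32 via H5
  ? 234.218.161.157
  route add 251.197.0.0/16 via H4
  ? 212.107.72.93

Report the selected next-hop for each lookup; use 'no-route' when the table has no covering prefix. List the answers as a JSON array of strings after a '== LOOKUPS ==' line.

Process each operation:
  add 244.57.115.0/24 -> H5 at depth 24
  - 244.57.115.0/24 clear@24
  add 251.197.0.0/18 -> H4 at depth 18
  ? 251.197.4.177  path d0:-→d1:-→d2:-→d3:-→d4:-→d5:-→d6:-→d7:-→d8:-→d9:-→d10:-→d11:-→d12:-→d13:-→d14:-→d15:-→d16:-→d17:-→d18:H4  best=H4
  - 251.197.0.0/18 clear@18
  add 212.107.72.0/24 -> H1 at depth 24
  add 212.107.72.93/32 -> H2 at depth 32
  add 212.0.0.0/6 -> H3 at depth 6
  ? 152.39.81.99  path d0:-→d1:-  best=no-route
  ? 212.107.72.48  path d0:-→d1:-→d2:-→d3:-→d4:-→d5:-→d6:H3→d7:-→d8:-→d9:-→d10:-→d11:-→d12:-→d13:-→d14:-→d15:-→d16:-→d17:-→d18:-→d19:-→d20:-→d21:-→d22:-→d23:-→d24:H1→d25:-  best=H1
  ? 212.0.0.115  path d0:-→d1:-→d2:-→d3:-→d4:-→d5:-→d6:H3→d7:-→d8:-→d9:-  best=H3
  ? 212.107.72.4  path d0:-→d1:-→d2:-→d3:-→d4:-→d5:-→d6:H3→d7:-→d8:-→d9:-→d10:-→d11:-→d12:-→d13:-→d14:-→d15:-→d16:-→d17:-→d18:-→d19:-→d20:-→d21:-→d22:-→d23:-→d24:H1→d25:-  best=H1
  ? 212.107.72.93  path d0:-→d1:-→d2:-→d3:-→d4:-→d5:-→d6:H3→d7:-→d8:-→d9:-→d10:-→d11:-→d12:-→d13:-→d14:-→d15:-→d16:-→d17:-→d18:-→d19:-→d20:-→d21:-→d22:-→d23:-→d24:H1→d25:-→d26:-→d27:-→d28:-→d29:-→d30:-→d31:-→d32:H2  best=H2
  ? 212.2.222.219  path d0:-→d1:-→d2:-→d3:-→d4:-→d5:-→d6:H3→d7:-→d8:-→d9:-  best=H3
  add 0.0.0.0/0 -> H5 at depth 0
  ? 212.107.72.38  path d0:H5→d1:-→d2:-→d3:-→d4:-→d5:-→d6:H3→d7:-→d8:-→d9:-→d10:-→d11:-→d12:-→d13:-→d14:-→d15:-→d16:-→d17:-→d18:-→d19:-→d20:-→d21:-→d22:-→d23:-→d24:H1→d25:-  best=H1
  - 212.107.72.0/24 clear@24
  add 244.0.0.0/8 -> H3 at depth 8
  ? 212.0.0.4  path d0:H5→d1:-→d2:-→d3:-→d4:-→d5:-→d6:H3→d7:-→d8:-→d9:-  best=H3
  add 248.0.0.0/6 -> H3 at depth 6
  ? 248.0.0.15  path d0:H5→d1:-→d2:-→d3:-→d4:-→d5:-→d6:H3  best=H3
  add 212.0.0.0/8 -> H2 at depth 8
  - 244.0.0.0/8 clear@8
  add 251.192.0.0/12 -> H0 at depth 12
  ? 212.0.249.6  path d0:H5→d1:-→d2:-→d3:-→d4:-→d5:-→d6:H3→d7:-→d8:H2→d9:-  best=H2
  - 251.192.0.0/12 clear@12
  add 251.197.0.0/16 -> H2 at depth 16
  ? 212.0.0.3  path d0:H5→d1:-→d2:-→d3:-→d4:-→d5:-→d6:H3→d7:-→d8:H2→d9:-  best=H2
  ? 212.0.1.68  path d0:H5→d1:-→d2:-→d3:-→d4:-→d5:-→d6:H3→d7:-→d8:H2→d9:-  best=H2
  ? 212.240.65.67  path d0:H5→d1:-→d2:-→d3:-→d4:-→d5:-→d6:H3→d7:-→d8:H2  best=H2
  add 244.56.0.0/15 -> H3 at depth 15
  ? 212.107.72.93  path d0:H5→d1:-→d2:-→d3:-→d4:-→d5:-→d6:H3→d7:-→d8:H2→d9:-→d10:-→d11:-→d12:-→d13:-→d14:-→d15:-→d16:-→d17:-→d18:-→d19:-→d20:-→d21:-→d22:-→d23:-→d24:-→d25:-→d26:-→d27:-→d28:-→d29:-→d30:-→d31:-→d32:H2  best=H2
  add 161.176.0.0/16 -> H5 at depth 16
  add 251.197.24.131/32 -> H5 at depth 32
  ? 234.218.161.157  path d0:H5→d1:-→d2:-→d3:-  best=H5
  add 251.197.0.0/16 -> H4 at depth 16
  ? 212.107.72.93  path d0:H5→d1:-→d2:-→d3:-→d4:-→d5:-→d6:H3→d7:-→d8:H2→d9:-→d10:-→d11:-→d12:-→d13:-→d14:-→d15:-→d16:-→d17:-→d18:-→d19:-→d20:-→d21:-→d22:-→d23:-→d24:-→d25:-→d26:-→d27:-→d28:-→d29:-→d30:-→d31:-→d32:H2  best=H2

== LOOKUPS ==
["H4","no-route","H1","H3","H1","H2","H3","H1","H3","H3","H2","H2","H2","H2","H2","H5","H2"]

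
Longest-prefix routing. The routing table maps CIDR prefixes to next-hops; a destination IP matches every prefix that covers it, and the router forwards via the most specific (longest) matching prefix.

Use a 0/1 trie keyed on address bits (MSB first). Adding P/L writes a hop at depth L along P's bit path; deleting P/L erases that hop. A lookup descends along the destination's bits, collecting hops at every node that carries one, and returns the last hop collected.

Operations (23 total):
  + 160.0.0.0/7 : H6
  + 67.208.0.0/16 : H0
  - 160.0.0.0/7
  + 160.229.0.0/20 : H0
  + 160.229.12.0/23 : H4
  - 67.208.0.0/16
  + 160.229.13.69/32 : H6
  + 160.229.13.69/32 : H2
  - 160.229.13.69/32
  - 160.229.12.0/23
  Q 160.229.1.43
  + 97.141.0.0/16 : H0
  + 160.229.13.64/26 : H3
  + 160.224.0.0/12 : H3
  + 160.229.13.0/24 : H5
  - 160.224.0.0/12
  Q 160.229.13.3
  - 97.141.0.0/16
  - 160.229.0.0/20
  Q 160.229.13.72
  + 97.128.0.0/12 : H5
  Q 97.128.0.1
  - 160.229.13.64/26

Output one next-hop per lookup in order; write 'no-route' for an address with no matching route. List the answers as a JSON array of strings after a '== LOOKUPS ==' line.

Trace:
  add 160.0.0.0/7 -> H6 at depth 7
  add 67.208.0.0/16 -> H0 at depth 16
  - 160.0.0.0/7 clear@7
  add 160.229.0.0/20 -> H0 at depth 20
  add 160.229.12.0/23 -> H4 at depth 23
  - 67.208.0.0/16 clear@16
  add 160.229.13.69/32 -> H6 at depth 32
  add 160.229.13.69/32 -> H2 at depth 32
  - 160.229.13.69/32 clear@32
  - 160.229.12.0/23 clear@23
  lookup 160.229.1.43: bits 10100000111001010000 walk d0:-→d1:-→d2:-→d3:-→d4:-→d5:-→d6:-→d7:-→d8:-→d9:-→d10:-→d11:-→d12:-→d13:-→d14:-→d15:-→d16:-→d17:-→d18:-→d19:-→d20:H0 -> H0
  add 97.141.0.0/16 -> H0 at depth 16
  add 160.229.13.64/26 -> H3 at depth 26
  add 160.224.0.0/12 -> H3 at depth 12
  add 160.229.13.0/24 -> H5 at depth 24
  - 160.224.0.0/12 clear@12
  lookup 160.229.13.3: bits 1010000011100101000011010 walk d0:-→d1:-→d2:-→d3:-→d4:-→d5:-→d6:-→d7:-→d8:-→d9:-→d10:-→d11:-→d12:-→d13:-→d14:-→d15:-→d16:-→d17:-→d18:-→d19:-→d20:H0→d21:-→d22:-→d23:-→d24:H5→d25:- -> H5
  - 97.141.0.0/16 clear@16
  - 160.229.0.0/20 clear@20
  lookup 160.229.13.72: bits 1010000011100101000011010100 walk d0:-→d1:-→d2:-→d3:-→d4:-→d5:-→d6:-→d7:-→d8:-→d9:-→d10:-→d11:-→d12:-→d13:-→d14:-→d15:-→d16:-→d17:-→d18:-→d19:-→d20:-→d21:-→d22:-→d23:-→d24:H5→d25:-→d26:H3→d27:-→d28:- -> H3
  add 97.128.0.0/12 -> H5 at depth 12
  lookup 97.128.0.1: bits 011000011000 walk d0:-→d1:-→d2:-→d3:-→d4:-→d5:-→d6:-→d7:-→d8:-→d9:-→d10:-→d11:-→d12:H5 -> H5
  - 160.229.13.64/26 clear@26

== LOOKUPS ==
["H0","H5","H3","H5"]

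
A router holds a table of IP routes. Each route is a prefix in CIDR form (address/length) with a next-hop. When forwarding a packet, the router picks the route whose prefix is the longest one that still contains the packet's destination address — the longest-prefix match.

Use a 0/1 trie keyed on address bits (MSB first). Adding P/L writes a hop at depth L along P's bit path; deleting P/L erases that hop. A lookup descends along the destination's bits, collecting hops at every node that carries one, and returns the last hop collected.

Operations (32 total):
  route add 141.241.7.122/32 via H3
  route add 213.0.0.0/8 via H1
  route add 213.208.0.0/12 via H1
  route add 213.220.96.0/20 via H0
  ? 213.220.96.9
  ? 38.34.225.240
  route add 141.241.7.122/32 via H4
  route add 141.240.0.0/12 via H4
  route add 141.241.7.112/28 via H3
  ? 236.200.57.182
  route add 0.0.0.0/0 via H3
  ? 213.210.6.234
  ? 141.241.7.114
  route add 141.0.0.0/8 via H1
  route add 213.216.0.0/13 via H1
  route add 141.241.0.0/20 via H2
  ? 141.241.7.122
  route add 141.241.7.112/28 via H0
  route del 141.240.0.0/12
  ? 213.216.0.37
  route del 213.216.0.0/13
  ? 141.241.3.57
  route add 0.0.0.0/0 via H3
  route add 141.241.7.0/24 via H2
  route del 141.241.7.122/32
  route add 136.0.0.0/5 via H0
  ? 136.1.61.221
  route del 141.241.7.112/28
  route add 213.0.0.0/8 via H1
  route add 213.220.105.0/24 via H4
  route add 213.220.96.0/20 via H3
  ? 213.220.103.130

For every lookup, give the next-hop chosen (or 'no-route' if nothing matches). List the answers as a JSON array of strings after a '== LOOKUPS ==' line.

Apply in order:
  add 141.241.7.122/32 -> H3 at depth 32
  add 213.0.0.0/8 -> H1 at depth 8
  add 213.208.0.0/12 -> H1 at depth 12
  add 213.220.96.0/20 -> H0 at depth 20
  Q 213.220.96.9: descend 11010101110111000110 ; hops seen [H1,H1,H0] ; pick H0
  Q 38.34.225.240: descend ε ; hops seen [∅] ; pick no-route
  add 141.241.7.122/32 -> H4 at depth 32
  add 141.240.0.0/12 -> H4 at depth 12
  add 141.241.7.112/28 -> H3 at depth 28
  Q 236.200.57.182: descend 11 ; hops seen [∅] ; pick no-route
  add 0.0.0.0/0 -> H3 at depth 0
  Q 213.210.6.234: descend 110101011101 ; hops seen [H3,H1,H1] ; pick H1
  Q 141.241.7.114: descend 1000110111110001000001110111 ; hops seen [H3,H4,H3] ; pick H3
  add 141.0.0.0/8 -> H1 at depth 8
  add 213.216.0.0/13 -> H1 at depth 13
  add 141.241.0.0/20 -> H2 at depth 20
  Q 141.241.7.122: descend 10001101111100010000011101111010 ; hops seen [H3,H1,H4,H2,H3,H4] ; pick H4
  add 141.241.7.112/28 -> H0 at depth 28
  del 141.240.0.0/12 (clear depth 12)
  Q 213.216.0.37: descend 1101010111011 ; hops seen [H3,H1,H1,H1] ; pick H1
  del 213.216.0.0/13 (clear depth 13)
  Q 141.241.3.57: descend 100011011111000100000 ; hops seen [H3,H1,H2] ; pick H2
  add 0.0.0.0/0 -> H3 at depth 0
  add 141.241.7.0/24 -> H2 at depth 24
  del 141.241.7.122/32 (clear depth 32)
  add 136.0.0.0/5 -> H0 at depth 5
  Q 136.1.61.221: descend 10001 ; hops seen [H3,H0] ; pick H0
  del 141.241.7.112/28 (clear depth 28)
  add 213.0.0.0/8 -> H1 at depth 8
  add 213.220.105.0/24 -> H4 at depth 24
  add 213.220.96.0/20 -> H3 at depth 20
  Q 213.220.103.130: descend 11010101110111000110 ; hops seen [H3,H1,H1,H3] ; pick H3

== LOOKUPS ==
["H0","no-route","no-route","H1","H3","H4","H1","H2","H0","H3"]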